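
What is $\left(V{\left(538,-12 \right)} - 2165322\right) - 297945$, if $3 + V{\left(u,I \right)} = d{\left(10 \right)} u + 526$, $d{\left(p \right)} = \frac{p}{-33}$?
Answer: $- \frac{81275932}{33} \approx -2.4629 \cdot 10^{6}$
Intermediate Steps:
$d{\left(p \right)} = - \frac{p}{33}$ ($d{\left(p \right)} = p \left(- \frac{1}{33}\right) = - \frac{p}{33}$)
$V{\left(u,I \right)} = 523 - \frac{10 u}{33}$ ($V{\left(u,I \right)} = -3 + \left(\left(- \frac{1}{33}\right) 10 u + 526\right) = -3 - \left(-526 + \frac{10 u}{33}\right) = 523 - \frac{10 u}{33}$)
$\left(V{\left(538,-12 \right)} - 2165322\right) - 297945 = \left(\left(523 - \frac{5380}{33}\right) - 2165322\right) - 297945 = \left(\frac{11879}{33} - 2165322\right) - 297945 = - \frac{71443747}{33} - 297945 = - \frac{81275932}{33}$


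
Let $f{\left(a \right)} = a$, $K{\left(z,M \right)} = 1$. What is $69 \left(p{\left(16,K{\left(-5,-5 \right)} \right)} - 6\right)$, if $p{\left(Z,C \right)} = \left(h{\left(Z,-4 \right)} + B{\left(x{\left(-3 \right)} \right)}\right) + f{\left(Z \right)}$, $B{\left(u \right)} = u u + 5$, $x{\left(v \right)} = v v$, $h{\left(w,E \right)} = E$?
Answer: $6348$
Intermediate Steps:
$x{\left(v \right)} = v^{2}$
$B{\left(u \right)} = 5 + u^{2}$ ($B{\left(u \right)} = u^{2} + 5 = 5 + u^{2}$)
$p{\left(Z,C \right)} = 82 + Z$ ($p{\left(Z,C \right)} = \left(-4 + \left(5 + \left(\left(-3\right)^{2}\right)^{2}\right)\right) + Z = \left(-4 + \left(5 + 9^{2}\right)\right) + Z = \left(-4 + \left(5 + 81\right)\right) + Z = \left(-4 + 86\right) + Z = 82 + Z$)
$69 \left(p{\left(16,K{\left(-5,-5 \right)} \right)} - 6\right) = 69 \left(\left(82 + 16\right) - 6\right) = 69 \left(98 - 6\right) = 69 \cdot 92 = 6348$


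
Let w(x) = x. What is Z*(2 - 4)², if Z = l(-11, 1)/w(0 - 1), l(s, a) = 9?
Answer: -36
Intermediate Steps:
Z = -9 (Z = 9/(0 - 1) = 9/(-1) = 9*(-1) = -9)
Z*(2 - 4)² = -9*(2 - 4)² = -9*(-2)² = -9*4 = -36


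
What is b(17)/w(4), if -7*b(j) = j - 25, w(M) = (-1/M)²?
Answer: 128/7 ≈ 18.286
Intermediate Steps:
w(M) = M⁻²
b(j) = 25/7 - j/7 (b(j) = -(j - 25)/7 = -(-25 + j)/7 = 25/7 - j/7)
b(17)/w(4) = (25/7 - ⅐*17)/(4⁻²) = (25/7 - 17/7)/(1/16) = (8/7)*16 = 128/7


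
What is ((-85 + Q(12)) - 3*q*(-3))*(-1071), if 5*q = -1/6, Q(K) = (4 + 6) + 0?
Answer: 806463/10 ≈ 80646.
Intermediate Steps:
Q(K) = 10 (Q(K) = 10 + 0 = 10)
q = -1/30 (q = (-1/6)/5 = (-1*⅙)/5 = (⅕)*(-⅙) = -1/30 ≈ -0.033333)
((-85 + Q(12)) - 3*q*(-3))*(-1071) = ((-85 + 10) - 3*(-1/30)*(-3))*(-1071) = (-75 + (⅒)*(-3))*(-1071) = (-75 - 3/10)*(-1071) = -753/10*(-1071) = 806463/10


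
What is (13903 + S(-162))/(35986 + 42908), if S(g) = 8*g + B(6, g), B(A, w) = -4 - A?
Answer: 4199/26298 ≈ 0.15967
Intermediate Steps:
S(g) = -10 + 8*g (S(g) = 8*g + (-4 - 1*6) = 8*g + (-4 - 6) = 8*g - 10 = -10 + 8*g)
(13903 + S(-162))/(35986 + 42908) = (13903 + (-10 + 8*(-162)))/(35986 + 42908) = (13903 + (-10 - 1296))/78894 = (13903 - 1306)*(1/78894) = 12597*(1/78894) = 4199/26298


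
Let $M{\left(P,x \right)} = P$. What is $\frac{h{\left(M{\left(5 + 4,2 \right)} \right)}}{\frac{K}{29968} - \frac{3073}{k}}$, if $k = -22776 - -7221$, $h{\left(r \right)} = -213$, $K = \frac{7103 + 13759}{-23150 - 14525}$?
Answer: $- \frac{374076684174600}{346922893279} \approx -1078.3$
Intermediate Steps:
$K = - \frac{20862}{37675}$ ($K = \frac{20862}{-37675} = 20862 \left(- \frac{1}{37675}\right) = - \frac{20862}{37675} \approx -0.55374$)
$k = -15555$ ($k = -22776 + 7221 = -15555$)
$\frac{h{\left(M{\left(5 + 4,2 \right)} \right)}}{\frac{K}{29968} - \frac{3073}{k}} = - \frac{213}{- \frac{20862}{37675 \cdot 29968} - \frac{3073}{-15555}} = - \frac{213}{\left(- \frac{20862}{37675}\right) \frac{1}{29968} - - \frac{3073}{15555}} = - \frac{213}{- \frac{10431}{564522200} + \frac{3073}{15555}} = - \frac{213}{\frac{346922893279}{1756228564200}} = \left(-213\right) \frac{1756228564200}{346922893279} = - \frac{374076684174600}{346922893279}$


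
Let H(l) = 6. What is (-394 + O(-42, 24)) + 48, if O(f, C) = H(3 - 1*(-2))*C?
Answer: -202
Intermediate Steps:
O(f, C) = 6*C
(-394 + O(-42, 24)) + 48 = (-394 + 6*24) + 48 = (-394 + 144) + 48 = -250 + 48 = -202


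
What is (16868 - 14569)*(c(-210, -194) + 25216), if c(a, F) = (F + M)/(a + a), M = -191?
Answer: 695684297/12 ≈ 5.7974e+7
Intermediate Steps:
c(a, F) = (-191 + F)/(2*a) (c(a, F) = (F - 191)/(a + a) = (-191 + F)/((2*a)) = (-191 + F)*(1/(2*a)) = (-191 + F)/(2*a))
(16868 - 14569)*(c(-210, -194) + 25216) = (16868 - 14569)*((1/2)*(-191 - 194)/(-210) + 25216) = 2299*((1/2)*(-1/210)*(-385) + 25216) = 2299*(11/12 + 25216) = 2299*(302603/12) = 695684297/12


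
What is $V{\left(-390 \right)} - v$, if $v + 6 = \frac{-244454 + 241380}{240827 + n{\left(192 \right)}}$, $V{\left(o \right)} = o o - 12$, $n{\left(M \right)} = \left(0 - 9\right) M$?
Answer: $\frac{36365526380}{239099} \approx 1.5209 \cdot 10^{5}$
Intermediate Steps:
$n{\left(M \right)} = - 9 M$
$V{\left(o \right)} = -12 + o^{2}$ ($V{\left(o \right)} = o^{2} - 12 = -12 + o^{2}$)
$v = - \frac{1437668}{239099}$ ($v = -6 + \frac{-244454 + 241380}{240827 - 1728} = -6 - \frac{3074}{240827 - 1728} = -6 - \frac{3074}{239099} = - \frac{1437668}{239099} \approx -6.0129$)
$V{\left(-390 \right)} - v = \left(-12 + \left(-390\right)^{2}\right) - - \frac{1437668}{239099} = \left(-12 + 152100\right) + \frac{1437668}{239099} = 152088 + \frac{1437668}{239099} = \frac{36365526380}{239099}$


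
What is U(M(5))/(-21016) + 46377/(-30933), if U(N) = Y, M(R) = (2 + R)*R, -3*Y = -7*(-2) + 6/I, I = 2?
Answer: -324827915/216695976 ≈ -1.4990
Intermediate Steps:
Y = -17/3 (Y = -(-7*(-2) + 6/2)/3 = -(14 + 6*(1/2))/3 = -(14 + 3)/3 = -1/3*17 = -17/3 ≈ -5.6667)
M(R) = R*(2 + R)
U(N) = -17/3
U(M(5))/(-21016) + 46377/(-30933) = -17/3/(-21016) + 46377/(-30933) = -17/3*(-1/21016) + 46377*(-1/30933) = 17/63048 - 5153/3437 = -324827915/216695976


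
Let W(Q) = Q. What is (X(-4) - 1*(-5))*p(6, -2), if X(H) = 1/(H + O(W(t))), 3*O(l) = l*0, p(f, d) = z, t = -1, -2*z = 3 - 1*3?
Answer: 0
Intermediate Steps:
z = 0 (z = -(3 - 1*3)/2 = -(3 - 3)/2 = -½*0 = 0)
p(f, d) = 0
O(l) = 0 (O(l) = (l*0)/3 = (⅓)*0 = 0)
X(H) = 1/H (X(H) = 1/(H + 0) = 1/H)
(X(-4) - 1*(-5))*p(6, -2) = (1/(-4) - 1*(-5))*0 = (-¼ + 5)*0 = (19/4)*0 = 0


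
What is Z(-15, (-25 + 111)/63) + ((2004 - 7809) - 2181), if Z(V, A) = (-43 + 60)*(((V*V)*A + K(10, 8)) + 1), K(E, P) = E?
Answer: -18043/7 ≈ -2577.6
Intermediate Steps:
Z(V, A) = 187 + 17*A*V² (Z(V, A) = (-43 + 60)*(((V*V)*A + 10) + 1) = 17*((V²*A + 10) + 1) = 17*((A*V² + 10) + 1) = 17*((10 + A*V²) + 1) = 17*(11 + A*V²) = 187 + 17*A*V²)
Z(-15, (-25 + 111)/63) + ((2004 - 7809) - 2181) = (187 + 17*((-25 + 111)/63)*(-15)²) + ((2004 - 7809) - 2181) = (187 + 17*(86*(1/63))*225) + (-5805 - 2181) = (187 + 17*(86/63)*225) - 7986 = (187 + 36550/7) - 7986 = 37859/7 - 7986 = -18043/7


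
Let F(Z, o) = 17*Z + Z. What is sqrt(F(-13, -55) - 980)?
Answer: I*sqrt(1214) ≈ 34.843*I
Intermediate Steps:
F(Z, o) = 18*Z
sqrt(F(-13, -55) - 980) = sqrt(18*(-13) - 980) = sqrt(-234 - 980) = sqrt(-1214) = I*sqrt(1214)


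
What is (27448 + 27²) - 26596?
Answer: 1581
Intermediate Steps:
(27448 + 27²) - 26596 = (27448 + 729) - 26596 = 28177 - 26596 = 1581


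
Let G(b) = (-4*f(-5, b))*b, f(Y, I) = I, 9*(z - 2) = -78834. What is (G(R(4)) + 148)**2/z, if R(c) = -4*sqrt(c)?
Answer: -2187/1642 ≈ -1.3319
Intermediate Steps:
z = -26272/3 (z = 2 + (1/9)*(-78834) = 2 - 26278/3 = -26272/3 ≈ -8757.3)
G(b) = -4*b**2 (G(b) = (-4*b)*b = -4*b**2)
(G(R(4)) + 148)**2/z = (-4*(-4*sqrt(4))**2 + 148)**2/(-26272/3) = (-4*(-4*2)**2 + 148)**2*(-3/26272) = (-4*(-8)**2 + 148)**2*(-3/26272) = (-4*64 + 148)**2*(-3/26272) = (-256 + 148)**2*(-3/26272) = (-108)**2*(-3/26272) = 11664*(-3/26272) = -2187/1642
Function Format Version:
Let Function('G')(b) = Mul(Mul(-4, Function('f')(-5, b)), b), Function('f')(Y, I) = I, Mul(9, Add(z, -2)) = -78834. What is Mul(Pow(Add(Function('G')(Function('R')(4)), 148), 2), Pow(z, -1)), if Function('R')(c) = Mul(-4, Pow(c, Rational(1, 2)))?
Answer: Rational(-2187, 1642) ≈ -1.3319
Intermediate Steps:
z = Rational(-26272, 3) (z = Add(2, Mul(Rational(1, 9), -78834)) = Add(2, Rational(-26278, 3)) = Rational(-26272, 3) ≈ -8757.3)
Function('G')(b) = Mul(-4, Pow(b, 2)) (Function('G')(b) = Mul(Mul(-4, b), b) = Mul(-4, Pow(b, 2)))
Mul(Pow(Add(Function('G')(Function('R')(4)), 148), 2), Pow(z, -1)) = Mul(Pow(Add(Mul(-4, Pow(Mul(-4, Pow(4, Rational(1, 2))), 2)), 148), 2), Pow(Rational(-26272, 3), -1)) = Mul(Pow(Add(Mul(-4, Pow(Mul(-4, 2), 2)), 148), 2), Rational(-3, 26272)) = Mul(Pow(Add(Mul(-4, Pow(-8, 2)), 148), 2), Rational(-3, 26272)) = Mul(Pow(Add(Mul(-4, 64), 148), 2), Rational(-3, 26272)) = Mul(Pow(Add(-256, 148), 2), Rational(-3, 26272)) = Mul(Pow(-108, 2), Rational(-3, 26272)) = Mul(11664, Rational(-3, 26272)) = Rational(-2187, 1642)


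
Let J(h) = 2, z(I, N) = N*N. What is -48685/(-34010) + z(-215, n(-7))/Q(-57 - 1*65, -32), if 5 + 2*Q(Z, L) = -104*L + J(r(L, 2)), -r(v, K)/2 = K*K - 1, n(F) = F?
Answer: 248437/170050 ≈ 1.4610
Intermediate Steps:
z(I, N) = N**2
r(v, K) = 2 - 2*K**2 (r(v, K) = -2*(K*K - 1) = -2*(K**2 - 1) = -2*(-1 + K**2) = 2 - 2*K**2)
Q(Z, L) = -3/2 - 52*L (Q(Z, L) = -5/2 + (-104*L + 2)/2 = -5/2 + (2 - 104*L)/2 = -5/2 + (1 - 52*L) = -3/2 - 52*L)
-48685/(-34010) + z(-215, n(-7))/Q(-57 - 1*65, -32) = -48685/(-34010) + (-7)**2/(-3/2 - 52*(-32)) = -48685*(-1/34010) + 49/(-3/2 + 1664) = 9737/6802 + 49/(3325/2) = 9737/6802 + 49*(2/3325) = 9737/6802 + 14/475 = 248437/170050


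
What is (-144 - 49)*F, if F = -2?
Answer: 386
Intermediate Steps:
(-144 - 49)*F = (-144 - 49)*(-2) = -193*(-2) = 386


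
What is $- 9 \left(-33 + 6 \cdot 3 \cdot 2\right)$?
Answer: $-27$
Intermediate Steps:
$- 9 \left(-33 + 6 \cdot 3 \cdot 2\right) = - 9 \left(-33 + 18 \cdot 2\right) = - 9 \left(-33 + 36\right) = \left(-9\right) 3 = -27$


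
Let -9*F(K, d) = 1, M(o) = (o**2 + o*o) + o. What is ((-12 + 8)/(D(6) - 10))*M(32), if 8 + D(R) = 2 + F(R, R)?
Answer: 14976/29 ≈ 516.41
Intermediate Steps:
M(o) = o + 2*o**2 (M(o) = (o**2 + o**2) + o = 2*o**2 + o = o + 2*o**2)
F(K, d) = -1/9 (F(K, d) = -1/9*1 = -1/9)
D(R) = -55/9 (D(R) = -8 + (2 - 1/9) = -8 + 17/9 = -55/9)
((-12 + 8)/(D(6) - 10))*M(32) = ((-12 + 8)/(-55/9 - 10))*(32*(1 + 2*32)) = (-4/(-145/9))*(32*(1 + 64)) = (-4*(-9/145))*(32*65) = (36/145)*2080 = 14976/29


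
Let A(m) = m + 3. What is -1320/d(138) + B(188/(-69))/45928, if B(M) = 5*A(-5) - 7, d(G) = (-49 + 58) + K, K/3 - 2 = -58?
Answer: 20207419/2434184 ≈ 8.3015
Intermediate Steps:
K = -168 (K = 6 + 3*(-58) = 6 - 174 = -168)
A(m) = 3 + m
d(G) = -159 (d(G) = (-49 + 58) - 168 = 9 - 168 = -159)
B(M) = -17 (B(M) = 5*(3 - 5) - 7 = 5*(-2) - 7 = -10 - 7 = -17)
-1320/d(138) + B(188/(-69))/45928 = -1320/(-159) - 17/45928 = -1320*(-1/159) - 17*1/45928 = 440/53 - 17/45928 = 20207419/2434184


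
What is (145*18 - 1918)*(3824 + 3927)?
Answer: 5363692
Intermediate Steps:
(145*18 - 1918)*(3824 + 3927) = (2610 - 1918)*7751 = 692*7751 = 5363692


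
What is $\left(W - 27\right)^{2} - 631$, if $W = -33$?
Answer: $2969$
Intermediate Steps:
$\left(W - 27\right)^{2} - 631 = \left(-33 - 27\right)^{2} - 631 = \left(-60\right)^{2} - 631 = 3600 - 631 = 2969$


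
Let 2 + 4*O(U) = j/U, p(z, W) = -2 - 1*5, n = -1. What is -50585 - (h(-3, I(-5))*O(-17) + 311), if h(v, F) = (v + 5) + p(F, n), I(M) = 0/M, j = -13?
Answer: -3461033/68 ≈ -50898.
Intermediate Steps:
I(M) = 0
p(z, W) = -7 (p(z, W) = -2 - 5 = -7)
h(v, F) = -2 + v (h(v, F) = (v + 5) - 7 = (5 + v) - 7 = -2 + v)
O(U) = -½ - 13/(4*U) (O(U) = -½ + (-13/U)/4 = -½ - 13/(4*U))
-50585 - (h(-3, I(-5))*O(-17) + 311) = -50585 - ((-2 - 3)*((¼)*(-13 - 2*(-17))/(-17)) + 311) = -50585 - (-5*(-1)*(-13 + 34)/(4*17) + 311) = -50585 - (-5*(-1)*21/(4*17) + 311) = -50585 - (-5*(-21/68) + 311) = -50585 - (105/68 + 311) = -50585 - 1*21253/68 = -50585 - 21253/68 = -3461033/68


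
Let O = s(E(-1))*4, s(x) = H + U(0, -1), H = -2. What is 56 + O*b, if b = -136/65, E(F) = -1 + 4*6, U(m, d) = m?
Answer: 4728/65 ≈ 72.738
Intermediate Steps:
E(F) = 23 (E(F) = -1 + 24 = 23)
b = -136/65 (b = -136*1/65 = -136/65 ≈ -2.0923)
s(x) = -2 (s(x) = -2 + 0 = -2)
O = -8 (O = -2*4 = -8)
56 + O*b = 56 - 8*(-136/65) = 56 + 1088/65 = 4728/65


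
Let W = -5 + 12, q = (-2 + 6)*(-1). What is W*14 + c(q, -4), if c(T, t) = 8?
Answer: 106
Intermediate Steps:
q = -4 (q = 4*(-1) = -4)
W = 7
W*14 + c(q, -4) = 7*14 + 8 = 98 + 8 = 106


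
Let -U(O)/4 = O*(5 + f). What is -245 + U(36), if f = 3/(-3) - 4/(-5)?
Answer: -4681/5 ≈ -936.20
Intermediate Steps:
f = -⅕ (f = 3*(-⅓) - 4*(-⅕) = -1 + ⅘ = -⅕ ≈ -0.20000)
U(O) = -96*O/5 (U(O) = -4*O*(5 - ⅕) = -4*O*24/5 = -96*O/5)
-245 + U(36) = -245 - 96/5*36 = -245 - 3456/5 = -4681/5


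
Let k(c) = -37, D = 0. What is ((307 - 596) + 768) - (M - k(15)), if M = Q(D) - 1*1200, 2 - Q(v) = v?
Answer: 1640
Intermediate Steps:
Q(v) = 2 - v
M = -1198 (M = (2 - 1*0) - 1*1200 = (2 + 0) - 1200 = 2 - 1200 = -1198)
((307 - 596) + 768) - (M - k(15)) = ((307 - 596) + 768) - (-1198 - 1*(-37)) = (-289 + 768) - (-1198 + 37) = 479 - 1*(-1161) = 479 + 1161 = 1640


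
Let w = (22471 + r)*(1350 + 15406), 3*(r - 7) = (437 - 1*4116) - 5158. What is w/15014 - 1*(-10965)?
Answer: 737868431/22521 ≈ 32764.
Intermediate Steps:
r = -8816/3 (r = 7 + ((437 - 1*4116) - 5158)/3 = 7 + ((437 - 4116) - 5158)/3 = 7 + (-3679 - 5158)/3 = 7 + (1/3)*(-8837) = 7 - 8837/3 = -8816/3 ≈ -2938.7)
w = 981851332/3 (w = (22471 - 8816/3)*(1350 + 15406) = (58597/3)*16756 = 981851332/3 ≈ 3.2728e+8)
w/15014 - 1*(-10965) = (981851332/3)/15014 - 1*(-10965) = (981851332/3)*(1/15014) + 10965 = 490925666/22521 + 10965 = 737868431/22521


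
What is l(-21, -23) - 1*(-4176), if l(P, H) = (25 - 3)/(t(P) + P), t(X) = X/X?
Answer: 41749/10 ≈ 4174.9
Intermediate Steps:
t(X) = 1
l(P, H) = 22/(1 + P) (l(P, H) = (25 - 3)/(1 + P) = 22/(1 + P))
l(-21, -23) - 1*(-4176) = 22/(1 - 21) - 1*(-4176) = 22/(-20) + 4176 = 22*(-1/20) + 4176 = -11/10 + 4176 = 41749/10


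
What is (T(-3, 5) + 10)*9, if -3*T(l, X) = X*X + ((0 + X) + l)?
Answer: 9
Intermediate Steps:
T(l, X) = -X/3 - l/3 - X²/3 (T(l, X) = -(X*X + ((0 + X) + l))/3 = -(X² + (X + l))/3 = -(X + l + X²)/3 = -X/3 - l/3 - X²/3)
(T(-3, 5) + 10)*9 = ((-⅓*5 - ⅓*(-3) - ⅓*5²) + 10)*9 = ((-5/3 + 1 - ⅓*25) + 10)*9 = ((-5/3 + 1 - 25/3) + 10)*9 = (-9 + 10)*9 = 1*9 = 9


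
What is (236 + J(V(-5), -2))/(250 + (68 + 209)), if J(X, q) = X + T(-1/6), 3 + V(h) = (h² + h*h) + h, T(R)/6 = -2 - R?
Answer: 267/527 ≈ 0.50664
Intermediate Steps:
T(R) = -12 - 6*R (T(R) = 6*(-2 - R) = -12 - 6*R)
V(h) = -3 + h + 2*h² (V(h) = -3 + ((h² + h*h) + h) = -3 + ((h² + h²) + h) = -3 + (2*h² + h) = -3 + (h + 2*h²) = -3 + h + 2*h²)
J(X, q) = -11 + X (J(X, q) = X + (-12 - (-6)/6) = X + (-12 - 6*(-⅙)) = X + (-12 + 1) = X - 11 = -11 + X)
(236 + J(V(-5), -2))/(250 + (68 + 209)) = (236 + (-11 + (-3 - 5 + 2*(-5)²)))/(250 + (68 + 209)) = (236 + (-11 + (-3 - 5 + 2*25)))/(250 + 277) = (236 + (-11 + (-3 - 5 + 50)))/527 = (236 + (-11 + 42))*(1/527) = (236 + 31)*(1/527) = 267*(1/527) = 267/527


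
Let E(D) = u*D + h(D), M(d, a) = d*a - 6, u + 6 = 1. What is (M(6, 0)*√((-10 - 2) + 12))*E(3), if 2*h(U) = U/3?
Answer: 0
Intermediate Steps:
h(U) = U/6 (h(U) = (U/3)/2 = U/6)
u = -5 (u = -6 + 1 = -5)
M(d, a) = -6 + a*d (M(d, a) = a*d - 6 = -6 + a*d)
E(D) = -29*D/6 (E(D) = -5*D + D/6 = -29*D/6)
(M(6, 0)*√((-10 - 2) + 12))*E(3) = ((-6 + 0*6)*√((-10 - 2) + 12))*(-29/6*3) = ((-6 + 0)*√(-12 + 12))*(-29/2) = -6*√0*(-29/2) = -6*0*(-29/2) = 0*(-29/2) = 0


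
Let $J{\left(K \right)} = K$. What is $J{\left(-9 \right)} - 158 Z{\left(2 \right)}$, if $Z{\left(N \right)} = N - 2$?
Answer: $-9$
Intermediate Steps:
$Z{\left(N \right)} = -2 + N$
$J{\left(-9 \right)} - 158 Z{\left(2 \right)} = -9 - 158 \left(-2 + 2\right) = -9 - 0 = -9 + 0 = -9$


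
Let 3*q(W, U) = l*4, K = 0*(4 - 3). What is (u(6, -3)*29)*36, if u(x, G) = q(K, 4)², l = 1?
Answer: 1856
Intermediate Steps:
K = 0 (K = 0*1 = 0)
q(W, U) = 4/3 (q(W, U) = (1*4)/3 = (⅓)*4 = 4/3)
u(x, G) = 16/9 (u(x, G) = (4/3)² = 16/9)
(u(6, -3)*29)*36 = ((16/9)*29)*36 = (464/9)*36 = 1856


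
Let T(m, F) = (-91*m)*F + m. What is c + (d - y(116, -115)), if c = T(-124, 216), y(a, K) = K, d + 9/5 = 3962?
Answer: 12206476/5 ≈ 2.4413e+6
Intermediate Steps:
T(m, F) = m - 91*F*m (T(m, F) = -91*F*m + m = m - 91*F*m)
d = 19801/5 (d = -9/5 + 3962 = 19801/5 ≈ 3960.2)
c = 2437220 (c = -124*(1 - 91*216) = -124*(1 - 19656) = -124*(-19655) = 2437220)
c + (d - y(116, -115)) = 2437220 + (19801/5 - 1*(-115)) = 2437220 + (19801/5 + 115) = 2437220 + 20376/5 = 12206476/5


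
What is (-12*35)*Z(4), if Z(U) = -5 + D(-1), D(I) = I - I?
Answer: 2100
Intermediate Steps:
D(I) = 0
Z(U) = -5 (Z(U) = -5 + 0 = -5)
(-12*35)*Z(4) = -12*35*(-5) = -420*(-5) = 2100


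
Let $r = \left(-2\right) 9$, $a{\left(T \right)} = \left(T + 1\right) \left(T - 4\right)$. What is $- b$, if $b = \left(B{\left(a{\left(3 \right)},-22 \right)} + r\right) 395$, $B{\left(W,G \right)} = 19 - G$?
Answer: $-9085$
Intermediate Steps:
$a{\left(T \right)} = \left(1 + T\right) \left(-4 + T\right)$
$r = -18$
$b = 9085$ ($b = \left(\left(19 - -22\right) - 18\right) 395 = \left(\left(19 + 22\right) - 18\right) 395 = \left(41 - 18\right) 395 = 23 \cdot 395 = 9085$)
$- b = \left(-1\right) 9085 = -9085$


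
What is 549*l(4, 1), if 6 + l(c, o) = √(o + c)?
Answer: -3294 + 549*√5 ≈ -2066.4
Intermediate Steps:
l(c, o) = -6 + √(c + o) (l(c, o) = -6 + √(o + c) = -6 + √(c + o))
549*l(4, 1) = 549*(-6 + √(4 + 1)) = 549*(-6 + √5) = -3294 + 549*√5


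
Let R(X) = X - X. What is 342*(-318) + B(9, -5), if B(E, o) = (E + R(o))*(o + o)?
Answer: -108846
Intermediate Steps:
R(X) = 0
B(E, o) = 2*E*o (B(E, o) = (E + 0)*(o + o) = E*(2*o) = 2*E*o)
342*(-318) + B(9, -5) = 342*(-318) + 2*9*(-5) = -108756 - 90 = -108846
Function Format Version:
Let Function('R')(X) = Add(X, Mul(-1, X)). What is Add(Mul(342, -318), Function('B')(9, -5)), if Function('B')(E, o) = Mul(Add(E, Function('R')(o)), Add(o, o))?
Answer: -108846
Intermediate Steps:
Function('R')(X) = 0
Function('B')(E, o) = Mul(2, E, o) (Function('B')(E, o) = Mul(Add(E, 0), Add(o, o)) = Mul(E, Mul(2, o)) = Mul(2, E, o))
Add(Mul(342, -318), Function('B')(9, -5)) = Add(Mul(342, -318), Mul(2, 9, -5)) = Add(-108756, -90) = -108846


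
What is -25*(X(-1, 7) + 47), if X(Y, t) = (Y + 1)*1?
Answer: -1175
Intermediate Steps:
X(Y, t) = 1 + Y (X(Y, t) = (1 + Y)*1 = 1 + Y)
-25*(X(-1, 7) + 47) = -25*((1 - 1) + 47) = -25*(0 + 47) = -25*47 = -1175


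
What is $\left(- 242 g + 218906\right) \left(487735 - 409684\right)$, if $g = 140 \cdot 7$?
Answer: $-1424742954$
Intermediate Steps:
$g = 980$
$\left(- 242 g + 218906\right) \left(487735 - 409684\right) = \left(\left(-242\right) 980 + 218906\right) \left(487735 - 409684\right) = \left(-237160 + 218906\right) 78051 = \left(-18254\right) 78051 = -1424742954$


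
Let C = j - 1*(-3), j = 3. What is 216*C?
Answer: 1296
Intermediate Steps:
C = 6 (C = 3 - 1*(-3) = 3 + 3 = 6)
216*C = 216*6 = 1296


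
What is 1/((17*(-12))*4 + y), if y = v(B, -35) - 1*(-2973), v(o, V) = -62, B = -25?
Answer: 1/2095 ≈ 0.00047733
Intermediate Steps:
y = 2911 (y = -62 - 1*(-2973) = -62 + 2973 = 2911)
1/((17*(-12))*4 + y) = 1/((17*(-12))*4 + 2911) = 1/(-204*4 + 2911) = 1/(-816 + 2911) = 1/2095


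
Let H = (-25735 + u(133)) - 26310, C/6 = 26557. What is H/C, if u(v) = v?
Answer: -8652/26557 ≈ -0.32579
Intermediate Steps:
C = 159342 (C = 6*26557 = 159342)
H = -51912 (H = (-25735 + 133) - 26310 = -25602 - 26310 = -51912)
H/C = -51912/159342 = -51912*1/159342 = -8652/26557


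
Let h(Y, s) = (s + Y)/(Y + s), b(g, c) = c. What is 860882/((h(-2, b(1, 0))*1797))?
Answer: 860882/1797 ≈ 479.07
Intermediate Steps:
h(Y, s) = 1 (h(Y, s) = (Y + s)/(Y + s) = 1)
860882/((h(-2, b(1, 0))*1797)) = 860882/((1*1797)) = 860882/1797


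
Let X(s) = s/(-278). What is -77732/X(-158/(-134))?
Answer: 1447836232/79 ≈ 1.8327e+7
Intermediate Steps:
X(s) = -s/278 (X(s) = s*(-1/278) = -s/278)
-77732/X(-158/(-134)) = -77732/((-(-79)/(139*(-134)))) = -77732/((-(-79)*(-1)/(139*134))) = -77732/((-1/278*79/67)) = -77732/(-79/18626) = -77732*(-18626/79) = 1447836232/79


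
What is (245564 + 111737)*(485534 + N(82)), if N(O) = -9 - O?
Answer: 173449269343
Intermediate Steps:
(245564 + 111737)*(485534 + N(82)) = (245564 + 111737)*(485534 + (-9 - 1*82)) = 357301*(485534 + (-9 - 82)) = 357301*(485534 - 91) = 357301*485443 = 173449269343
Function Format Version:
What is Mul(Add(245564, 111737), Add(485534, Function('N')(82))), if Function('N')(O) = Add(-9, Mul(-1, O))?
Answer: 173449269343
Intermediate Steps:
Mul(Add(245564, 111737), Add(485534, Function('N')(82))) = Mul(Add(245564, 111737), Add(485534, Add(-9, Mul(-1, 82)))) = Mul(357301, Add(485534, Add(-9, -82))) = Mul(357301, Add(485534, -91)) = Mul(357301, 485443) = 173449269343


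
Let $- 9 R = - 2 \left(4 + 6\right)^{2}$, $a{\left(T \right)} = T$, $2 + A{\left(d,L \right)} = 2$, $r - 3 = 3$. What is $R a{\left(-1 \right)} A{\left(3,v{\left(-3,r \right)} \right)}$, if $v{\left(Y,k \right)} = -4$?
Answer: $0$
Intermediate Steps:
$r = 6$ ($r = 3 + 3 = 6$)
$A{\left(d,L \right)} = 0$ ($A{\left(d,L \right)} = -2 + 2 = 0$)
$R = \frac{200}{9}$ ($R = - \frac{\left(-2\right) \left(4 + 6\right)^{2}}{9} = - \frac{\left(-2\right) 10^{2}}{9} = - \frac{\left(-2\right) 100}{9} = \left(- \frac{1}{9}\right) \left(-200\right) = \frac{200}{9} \approx 22.222$)
$R a{\left(-1 \right)} A{\left(3,v{\left(-3,r \right)} \right)} = \frac{200}{9} \left(-1\right) 0 = \left(- \frac{200}{9}\right) 0 = 0$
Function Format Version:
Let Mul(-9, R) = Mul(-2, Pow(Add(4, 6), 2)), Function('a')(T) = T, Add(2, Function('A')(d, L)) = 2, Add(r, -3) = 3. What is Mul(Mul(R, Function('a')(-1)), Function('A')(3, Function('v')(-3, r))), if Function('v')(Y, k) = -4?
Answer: 0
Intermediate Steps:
r = 6 (r = Add(3, 3) = 6)
Function('A')(d, L) = 0 (Function('A')(d, L) = Add(-2, 2) = 0)
R = Rational(200, 9) (R = Mul(Rational(-1, 9), Mul(-2, Pow(Add(4, 6), 2))) = Mul(Rational(-1, 9), Mul(-2, Pow(10, 2))) = Mul(Rational(-1, 9), Mul(-2, 100)) = Mul(Rational(-1, 9), -200) = Rational(200, 9) ≈ 22.222)
Mul(Mul(R, Function('a')(-1)), Function('A')(3, Function('v')(-3, r))) = Mul(Mul(Rational(200, 9), -1), 0) = Mul(Rational(-200, 9), 0) = 0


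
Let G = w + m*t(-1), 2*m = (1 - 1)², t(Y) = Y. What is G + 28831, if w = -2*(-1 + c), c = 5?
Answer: 28823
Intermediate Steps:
w = -8 (w = -2*(-1 + 5) = -2*4 = -8)
m = 0 (m = (1 - 1)²/2 = (½)*0² = (½)*0 = 0)
G = -8 (G = -8 + 0*(-1) = -8 + 0 = -8)
G + 28831 = -8 + 28831 = 28823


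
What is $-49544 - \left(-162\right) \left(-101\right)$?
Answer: $-65906$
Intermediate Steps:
$-49544 - \left(-162\right) \left(-101\right) = -49544 - 16362 = -65906$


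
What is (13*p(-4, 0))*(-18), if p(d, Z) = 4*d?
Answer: 3744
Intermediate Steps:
(13*p(-4, 0))*(-18) = (13*(4*(-4)))*(-18) = (13*(-16))*(-18) = -208*(-18) = 3744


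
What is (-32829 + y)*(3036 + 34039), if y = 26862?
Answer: -221226525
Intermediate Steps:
(-32829 + y)*(3036 + 34039) = (-32829 + 26862)*(3036 + 34039) = -5967*37075 = -221226525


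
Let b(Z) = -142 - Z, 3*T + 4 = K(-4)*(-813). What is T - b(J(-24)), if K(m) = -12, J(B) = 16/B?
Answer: 3392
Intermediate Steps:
T = 9752/3 (T = -4/3 + (-12*(-813))/3 = -4/3 + (⅓)*9756 = -4/3 + 3252 = 9752/3 ≈ 3250.7)
T - b(J(-24)) = 9752/3 - (-142 - 16/(-24)) = 9752/3 - (-142 - 16*(-1)/24) = 9752/3 - (-142 - 1*(-⅔)) = 9752/3 - (-142 + ⅔) = 9752/3 - 1*(-424/3) = 9752/3 + 424/3 = 3392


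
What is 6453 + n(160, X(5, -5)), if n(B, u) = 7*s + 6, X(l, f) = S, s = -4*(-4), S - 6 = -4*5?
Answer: 6571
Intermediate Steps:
S = -14 (S = 6 - 4*5 = 6 - 20 = -14)
s = 16
X(l, f) = -14
n(B, u) = 118 (n(B, u) = 7*16 + 6 = 112 + 6 = 118)
6453 + n(160, X(5, -5)) = 6453 + 118 = 6571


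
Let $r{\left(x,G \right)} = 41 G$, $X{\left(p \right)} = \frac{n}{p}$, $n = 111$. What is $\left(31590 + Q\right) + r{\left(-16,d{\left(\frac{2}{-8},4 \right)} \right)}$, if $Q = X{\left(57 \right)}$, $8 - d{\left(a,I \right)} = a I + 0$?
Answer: $\frac{607258}{19} \approx 31961.0$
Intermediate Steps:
$X{\left(p \right)} = \frac{111}{p}$
$d{\left(a,I \right)} = 8 - I a$ ($d{\left(a,I \right)} = 8 - \left(a I + 0\right) = 8 - \left(I a + 0\right) = 8 - I a$)
$Q = \frac{37}{19}$ ($Q = \frac{111}{57} = 111 \cdot \frac{1}{57} = \frac{37}{19} \approx 1.9474$)
$\left(31590 + Q\right) + r{\left(-16,d{\left(\frac{2}{-8},4 \right)} \right)} = \left(31590 + \frac{37}{19}\right) + 41 \left(8 - 4 \frac{2}{-8}\right) = \frac{600247}{19} + 41 \left(8 - 4 \cdot 2 \left(- \frac{1}{8}\right)\right) = \frac{600247}{19} + 41 \left(8 - 4 \left(- \frac{1}{4}\right)\right) = \frac{600247}{19} + 41 \left(8 + 1\right) = \frac{600247}{19} + 41 \cdot 9 = \frac{600247}{19} + 369 = \frac{607258}{19}$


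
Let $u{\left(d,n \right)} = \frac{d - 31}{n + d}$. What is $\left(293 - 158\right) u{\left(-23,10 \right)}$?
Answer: $\frac{7290}{13} \approx 560.77$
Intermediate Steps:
$u{\left(d,n \right)} = \frac{-31 + d}{d + n}$
$\left(293 - 158\right) u{\left(-23,10 \right)} = \left(293 - 158\right) \frac{-31 - 23}{-23 + 10} = 135 \frac{1}{-13} \left(-54\right) = 135 \left(\left(- \frac{1}{13}\right) \left(-54\right)\right) = 135 \cdot \frac{54}{13} = \frac{7290}{13}$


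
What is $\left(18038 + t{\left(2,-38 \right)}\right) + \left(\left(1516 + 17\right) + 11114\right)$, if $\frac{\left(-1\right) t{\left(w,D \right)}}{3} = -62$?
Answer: $30871$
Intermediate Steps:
$t{\left(w,D \right)} = 186$ ($t{\left(w,D \right)} = \left(-3\right) \left(-62\right) = 186$)
$\left(18038 + t{\left(2,-38 \right)}\right) + \left(\left(1516 + 17\right) + 11114\right) = \left(18038 + 186\right) + \left(\left(1516 + 17\right) + 11114\right) = 18224 + \left(1533 + 11114\right) = 18224 + 12647 = 30871$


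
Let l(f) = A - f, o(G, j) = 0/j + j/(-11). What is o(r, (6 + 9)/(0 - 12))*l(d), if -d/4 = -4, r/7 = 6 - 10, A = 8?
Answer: -10/11 ≈ -0.90909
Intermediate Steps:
r = -28 (r = 7*(6 - 10) = 7*(-4) = -28)
d = 16 (d = -4*(-4) = 16)
o(G, j) = -j/11 (o(G, j) = 0 + j*(-1/11) = 0 - j/11 = -j/11)
l(f) = 8 - f
o(r, (6 + 9)/(0 - 12))*l(d) = (-(6 + 9)/(11*(0 - 12)))*(8 - 1*16) = (-15/(11*(-12)))*(8 - 16) = -15*(-1)/(11*12)*(-8) = -1/11*(-5/4)*(-8) = (5/44)*(-8) = -10/11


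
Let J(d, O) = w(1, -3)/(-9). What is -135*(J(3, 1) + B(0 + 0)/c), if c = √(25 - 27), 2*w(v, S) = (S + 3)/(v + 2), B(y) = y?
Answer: 0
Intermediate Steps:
w(v, S) = (3 + S)/(2*(2 + v)) (w(v, S) = ((S + 3)/(v + 2))/2 = ((3 + S)/(2 + v))/2 = (3 + S)/(2*(2 + v)))
J(d, O) = 0 (J(d, O) = ((3 - 3)/(2*(2 + 1)))/(-9) = ((½)*0/3)*(-⅑) = ((½)*(⅓)*0)*(-⅑) = 0*(-⅑) = 0)
c = I*√2 (c = √(-2) = I*√2 ≈ 1.4142*I)
-135*(J(3, 1) + B(0 + 0)/c) = -135*(0 + (0 + 0)/((I*√2))) = -135*(0 + 0*(-I*√2/2)) = -135*(0 + 0) = -135*0 = 0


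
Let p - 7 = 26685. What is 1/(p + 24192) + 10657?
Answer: 542270789/50884 ≈ 10657.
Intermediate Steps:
p = 26692 (p = 7 + 26685 = 26692)
1/(p + 24192) + 10657 = 1/(26692 + 24192) + 10657 = 1/50884 + 10657 = 542270789/50884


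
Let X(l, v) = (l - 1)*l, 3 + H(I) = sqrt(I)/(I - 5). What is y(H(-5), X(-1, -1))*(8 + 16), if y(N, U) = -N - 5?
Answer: -48 + 12*I*sqrt(5)/5 ≈ -48.0 + 5.3666*I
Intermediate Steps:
H(I) = -3 + sqrt(I)/(-5 + I) (H(I) = -3 + sqrt(I)/(I - 5) = -3 + sqrt(I)/(-5 + I))
X(l, v) = l*(-1 + l) (X(l, v) = (-1 + l)*l = l*(-1 + l))
y(N, U) = -5 - N
y(H(-5), X(-1, -1))*(8 + 16) = (-5 - (15 + sqrt(-5) - 3*(-5))/(-5 - 5))*(8 + 16) = (-5 - (15 + I*sqrt(5) + 15)/(-10))*24 = (-5 - (-1)*(30 + I*sqrt(5))/10)*24 = (-5 - (-3 - I*sqrt(5)/10))*24 = (-5 + (3 + I*sqrt(5)/10))*24 = (-2 + I*sqrt(5)/10)*24 = -48 + 12*I*sqrt(5)/5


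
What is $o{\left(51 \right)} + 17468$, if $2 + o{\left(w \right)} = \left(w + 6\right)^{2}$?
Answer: $20715$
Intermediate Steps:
$o{\left(w \right)} = -2 + \left(6 + w\right)^{2}$ ($o{\left(w \right)} = -2 + \left(w + 6\right)^{2} = -2 + \left(6 + w\right)^{2}$)
$o{\left(51 \right)} + 17468 = \left(-2 + \left(6 + 51\right)^{2}\right) + 17468 = \left(-2 + 57^{2}\right) + 17468 = \left(-2 + 3249\right) + 17468 = 3247 + 17468 = 20715$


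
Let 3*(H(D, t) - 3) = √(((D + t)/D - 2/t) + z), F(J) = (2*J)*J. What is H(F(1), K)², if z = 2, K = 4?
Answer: (6 + √2)²/4 ≈ 13.743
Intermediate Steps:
F(J) = 2*J²
H(D, t) = 3 + √(2 - 2/t + (D + t)/D)/3 (H(D, t) = 3 + √(((D + t)/D - 2/t) + 2)/3 = 3 + √((-2/t + (D + t)/D) + 2)/3 = 3 + √(2 - 2/t + (D + t)/D)/3)
H(F(1), K)² = (3 + √(3 - 2/4 + 4/((2*1²)))/3)² = (3 + √(3 - 2*¼ + 4/((2*1)))/3)² = (3 + √(3 - ½ + 4/2)/3)² = (3 + √(3 - ½ + 4*(½))/3)² = (3 + √(3 - ½ + 2)/3)² = (3 + √(9/2)/3)² = (3 + (3*√2/2)/3)² = (3 + √2/2)²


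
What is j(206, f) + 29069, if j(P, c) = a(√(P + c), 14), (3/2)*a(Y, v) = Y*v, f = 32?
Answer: 29069 + 28*√238/3 ≈ 29213.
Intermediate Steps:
a(Y, v) = 2*Y*v/3 (a(Y, v) = 2*(Y*v)/3 = 2*Y*v/3)
j(P, c) = 28*√(P + c)/3 (j(P, c) = (⅔)*√(P + c)*14 = 28*√(P + c)/3)
j(206, f) + 29069 = 28*√(206 + 32)/3 + 29069 = 28*√238/3 + 29069 = 29069 + 28*√238/3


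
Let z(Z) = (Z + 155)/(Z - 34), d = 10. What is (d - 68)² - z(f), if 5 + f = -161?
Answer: 672789/200 ≈ 3363.9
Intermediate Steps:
f = -166 (f = -5 - 161 = -166)
z(Z) = (155 + Z)/(-34 + Z)
(d - 68)² - z(f) = (10 - 68)² - (155 - 166)/(-34 - 166) = (-58)² - (-11)/(-200) = 3364 - (-1)*(-11)/200 = 3364 - 1*11/200 = 3364 - 11/200 = 672789/200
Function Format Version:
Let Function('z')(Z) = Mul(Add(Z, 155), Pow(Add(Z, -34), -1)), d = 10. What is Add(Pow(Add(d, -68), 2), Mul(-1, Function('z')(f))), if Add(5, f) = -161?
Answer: Rational(672789, 200) ≈ 3363.9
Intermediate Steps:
f = -166 (f = Add(-5, -161) = -166)
Function('z')(Z) = Mul(Pow(Add(-34, Z), -1), Add(155, Z)) (Function('z')(Z) = Mul(Add(155, Z), Pow(Add(-34, Z), -1)) = Mul(Pow(Add(-34, Z), -1), Add(155, Z)))
Add(Pow(Add(d, -68), 2), Mul(-1, Function('z')(f))) = Add(Pow(Add(10, -68), 2), Mul(-1, Mul(Pow(Add(-34, -166), -1), Add(155, -166)))) = Add(Pow(-58, 2), Mul(-1, Mul(Pow(-200, -1), -11))) = Add(3364, Mul(-1, Mul(Rational(-1, 200), -11))) = Add(3364, Mul(-1, Rational(11, 200))) = Add(3364, Rational(-11, 200)) = Rational(672789, 200)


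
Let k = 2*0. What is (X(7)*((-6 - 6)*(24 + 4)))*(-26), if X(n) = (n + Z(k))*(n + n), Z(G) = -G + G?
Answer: 856128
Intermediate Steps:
k = 0
Z(G) = 0
X(n) = 2*n² (X(n) = (n + 0)*(n + n) = n*(2*n) = 2*n²)
(X(7)*((-6 - 6)*(24 + 4)))*(-26) = ((2*7²)*((-6 - 6)*(24 + 4)))*(-26) = ((2*49)*(-12*28))*(-26) = (98*(-336))*(-26) = -32928*(-26) = 856128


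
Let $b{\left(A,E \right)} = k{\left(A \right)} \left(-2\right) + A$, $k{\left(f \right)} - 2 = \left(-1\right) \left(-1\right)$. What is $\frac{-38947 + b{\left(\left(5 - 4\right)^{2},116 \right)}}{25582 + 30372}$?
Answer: $- \frac{19476}{27977} \approx -0.69614$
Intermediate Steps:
$k{\left(f \right)} = 3$ ($k{\left(f \right)} = 2 - -1 = 2 + 1 = 3$)
$b{\left(A,E \right)} = -6 + A$ ($b{\left(A,E \right)} = 3 \left(-2\right) + A = -6 + A$)
$\frac{-38947 + b{\left(\left(5 - 4\right)^{2},116 \right)}}{25582 + 30372} = \frac{-38947 - \left(6 - \left(5 - 4\right)^{2}\right)}{25582 + 30372} = \frac{-38947 - \left(6 - 1^{2}\right)}{55954} = \left(-38947 + \left(-6 + 1\right)\right) \frac{1}{55954} = \left(-38947 - 5\right) \frac{1}{55954} = \left(-38952\right) \frac{1}{55954} = - \frac{19476}{27977}$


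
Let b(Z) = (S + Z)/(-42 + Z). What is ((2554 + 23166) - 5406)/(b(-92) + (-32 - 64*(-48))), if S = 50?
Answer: 1361038/203701 ≈ 6.6815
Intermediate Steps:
b(Z) = (50 + Z)/(-42 + Z)
((2554 + 23166) - 5406)/(b(-92) + (-32 - 64*(-48))) = ((2554 + 23166) - 5406)/((50 - 92)/(-42 - 92) + (-32 - 64*(-48))) = (25720 - 5406)/(-42/(-134) + (-32 + 3072)) = 20314/(-1/134*(-42) + 3040) = 20314/(21/67 + 3040) = 20314/(203701/67) = 20314*(67/203701) = 1361038/203701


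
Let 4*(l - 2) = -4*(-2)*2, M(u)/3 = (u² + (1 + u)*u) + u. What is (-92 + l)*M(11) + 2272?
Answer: -65840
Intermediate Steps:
M(u) = 3*u + 3*u² + 3*u*(1 + u) (M(u) = 3*((u² + (1 + u)*u) + u) = 3*((u² + u*(1 + u)) + u) = 3*(u + u² + u*(1 + u)) = 3*u + 3*u² + 3*u*(1 + u))
l = 6 (l = 2 + (-4*(-2)*2)/4 = 2 + (8*2)/4 = 2 + (¼)*16 = 2 + 4 = 6)
(-92 + l)*M(11) + 2272 = (-92 + 6)*(6*11*(1 + 11)) + 2272 = -516*11*12 + 2272 = -86*792 + 2272 = -68112 + 2272 = -65840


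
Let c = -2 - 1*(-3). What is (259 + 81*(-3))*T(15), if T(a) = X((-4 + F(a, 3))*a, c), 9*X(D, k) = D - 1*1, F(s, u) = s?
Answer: 2624/9 ≈ 291.56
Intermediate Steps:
c = 1 (c = -2 + 3 = 1)
X(D, k) = -⅑ + D/9 (X(D, k) = (D - 1*1)/9 = (D - 1)/9 = (-1 + D)/9 = -⅑ + D/9)
T(a) = -⅑ + a*(-4 + a)/9 (T(a) = -⅑ + ((-4 + a)*a)/9 = -⅑ + (a*(-4 + a))/9 = -⅑ + a*(-4 + a)/9)
(259 + 81*(-3))*T(15) = (259 + 81*(-3))*(-⅑ + (⅑)*15*(-4 + 15)) = (259 - 243)*(-⅑ + (⅑)*15*11) = 16*(-⅑ + 55/3) = 16*(164/9) = 2624/9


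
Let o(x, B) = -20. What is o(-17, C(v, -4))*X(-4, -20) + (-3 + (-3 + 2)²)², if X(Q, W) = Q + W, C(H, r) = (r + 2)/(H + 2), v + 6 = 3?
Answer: 484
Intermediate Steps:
v = -3 (v = -6 + 3 = -3)
C(H, r) = (2 + r)/(2 + H)
o(-17, C(v, -4))*X(-4, -20) + (-3 + (-3 + 2)²)² = -20*(-4 - 20) + (-3 + (-3 + 2)²)² = -20*(-24) + (-3 + (-1)²)² = 480 + (-3 + 1)² = 480 + (-2)² = 480 + 4 = 484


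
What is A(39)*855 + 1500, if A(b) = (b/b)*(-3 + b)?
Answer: 32280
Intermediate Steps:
A(b) = -3 + b (A(b) = 1*(-3 + b) = -3 + b)
A(39)*855 + 1500 = (-3 + 39)*855 + 1500 = 36*855 + 1500 = 30780 + 1500 = 32280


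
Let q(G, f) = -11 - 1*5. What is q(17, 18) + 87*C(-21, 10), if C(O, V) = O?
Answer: -1843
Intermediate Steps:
q(G, f) = -16 (q(G, f) = -11 - 5 = -16)
q(17, 18) + 87*C(-21, 10) = -16 + 87*(-21) = -16 - 1827 = -1843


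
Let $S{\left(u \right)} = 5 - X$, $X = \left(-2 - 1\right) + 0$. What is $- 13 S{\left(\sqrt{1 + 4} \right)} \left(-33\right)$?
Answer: $3432$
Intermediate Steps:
$X = -3$ ($X = -3 + 0 = -3$)
$S{\left(u \right)} = 8$ ($S{\left(u \right)} = 5 - -3 = 5 + 3 = 8$)
$- 13 S{\left(\sqrt{1 + 4} \right)} \left(-33\right) = \left(-13\right) 8 \left(-33\right) = \left(-104\right) \left(-33\right) = 3432$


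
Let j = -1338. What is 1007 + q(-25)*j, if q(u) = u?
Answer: 34457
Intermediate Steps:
1007 + q(-25)*j = 1007 - 25*(-1338) = 1007 + 33450 = 34457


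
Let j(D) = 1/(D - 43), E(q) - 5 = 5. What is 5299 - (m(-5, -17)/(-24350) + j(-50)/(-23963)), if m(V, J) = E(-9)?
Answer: 28755243859459/5426541165 ≈ 5299.0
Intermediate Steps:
E(q) = 10 (E(q) = 5 + 5 = 10)
j(D) = 1/(-43 + D)
m(V, J) = 10
5299 - (m(-5, -17)/(-24350) + j(-50)/(-23963)) = 5299 - (10/(-24350) + 1/(-43 - 50*(-23963))) = 5299 - (10*(-1/24350) - 1/23963/(-93)) = 5299 - (-1/2435 - 1/93*(-1/23963)) = 5299 - (-1/2435 + 1/2228559) = 5299 - 1*(-2226124/5426541165) = 5299 + 2226124/5426541165 = 28755243859459/5426541165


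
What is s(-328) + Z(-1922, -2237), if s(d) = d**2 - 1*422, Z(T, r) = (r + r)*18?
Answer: 26630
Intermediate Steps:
Z(T, r) = 36*r (Z(T, r) = (2*r)*18 = 36*r)
s(d) = -422 + d**2 (s(d) = d**2 - 422 = -422 + d**2)
s(-328) + Z(-1922, -2237) = (-422 + (-328)**2) + 36*(-2237) = (-422 + 107584) - 80532 = 107162 - 80532 = 26630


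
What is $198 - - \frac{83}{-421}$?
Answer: $\frac{83275}{421} \approx 197.8$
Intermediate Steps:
$198 - - \frac{83}{-421} = 198 - - \frac{83 \left(-1\right)}{421} = 198 - \left(-1\right) \left(- \frac{83}{421}\right) = 198 - \frac{83}{421} = \frac{83275}{421}$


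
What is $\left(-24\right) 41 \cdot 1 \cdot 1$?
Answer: $-984$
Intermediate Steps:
$\left(-24\right) 41 \cdot 1 \cdot 1 = \left(-984\right) 1 = -984$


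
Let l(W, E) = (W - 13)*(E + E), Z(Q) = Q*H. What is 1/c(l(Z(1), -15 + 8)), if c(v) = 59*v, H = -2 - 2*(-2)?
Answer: 1/9086 ≈ 0.00011006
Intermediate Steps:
H = 2 (H = -2 + 4 = 2)
Z(Q) = 2*Q (Z(Q) = Q*2 = 2*Q)
l(W, E) = 2*E*(-13 + W) (l(W, E) = (-13 + W)*(2*E) = 2*E*(-13 + W))
1/c(l(Z(1), -15 + 8)) = 1/(59*(2*(-15 + 8)*(-13 + 2*1))) = 1/(59*(2*(-7)*(-13 + 2))) = 1/(59*(2*(-7)*(-11))) = 1/(59*154) = 1/9086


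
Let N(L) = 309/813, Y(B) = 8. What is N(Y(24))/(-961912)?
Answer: -103/260678152 ≈ -3.9512e-7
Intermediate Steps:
N(L) = 103/271 (N(L) = 309*(1/813) = 103/271)
N(Y(24))/(-961912) = (103/271)/(-961912) = (103/271)*(-1/961912) = -103/260678152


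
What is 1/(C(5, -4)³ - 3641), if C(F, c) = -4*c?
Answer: 1/455 ≈ 0.0021978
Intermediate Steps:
1/(C(5, -4)³ - 3641) = 1/((-4*(-4))³ - 3641) = 1/(16³ - 3641) = 1/(4096 - 3641) = 1/455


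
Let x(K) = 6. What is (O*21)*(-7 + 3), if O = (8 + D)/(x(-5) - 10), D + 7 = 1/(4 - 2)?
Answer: 63/2 ≈ 31.500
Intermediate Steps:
D = -13/2 (D = -7 + 1/(4 - 2) = -7 + 1/2 = -7 + ½ = -13/2 ≈ -6.5000)
O = -3/8 (O = (8 - 13/2)/(6 - 10) = (3/2)/(-4) = (3/2)*(-¼) = -3/8 ≈ -0.37500)
(O*21)*(-7 + 3) = (-3/8*21)*(-7 + 3) = -63/8*(-4) = 63/2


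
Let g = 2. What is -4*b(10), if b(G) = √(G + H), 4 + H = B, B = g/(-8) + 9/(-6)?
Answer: -2*√17 ≈ -8.2462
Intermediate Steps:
B = -7/4 (B = 2/(-8) + 9/(-6) = 2*(-⅛) + 9*(-⅙) = -¼ - 3/2 = -7/4 ≈ -1.7500)
H = -23/4 (H = -4 - 7/4 = -23/4 ≈ -5.7500)
b(G) = √(-23/4 + G) (b(G) = √(G - 23/4) = √(-23/4 + G))
-4*b(10) = -2*√(-23 + 4*10) = -2*√(-23 + 40) = -2*√17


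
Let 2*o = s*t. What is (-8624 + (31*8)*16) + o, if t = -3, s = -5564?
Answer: 3690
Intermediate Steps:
o = 8346 (o = (-5564*(-3))/2 = (½)*16692 = 8346)
(-8624 + (31*8)*16) + o = (-8624 + (31*8)*16) + 8346 = (-8624 + 248*16) + 8346 = (-8624 + 3968) + 8346 = -4656 + 8346 = 3690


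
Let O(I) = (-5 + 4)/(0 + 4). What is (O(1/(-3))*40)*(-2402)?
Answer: 24020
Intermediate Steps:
O(I) = -¼ (O(I) = -1/4 = -1*¼ = -¼)
(O(1/(-3))*40)*(-2402) = -¼*40*(-2402) = -10*(-2402) = 24020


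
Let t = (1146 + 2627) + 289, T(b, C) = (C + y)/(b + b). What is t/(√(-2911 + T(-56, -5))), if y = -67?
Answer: -4062*I*√570430/40745 ≈ -75.295*I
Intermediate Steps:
T(b, C) = (-67 + C)/(2*b) (T(b, C) = (C - 67)/(b + b) = (-67 + C)/((2*b)) = (-67 + C)*(1/(2*b)) = (-67 + C)/(2*b))
t = 4062 (t = 3773 + 289 = 4062)
t/(√(-2911 + T(-56, -5))) = 4062/(√(-2911 + (½)*(-67 - 5)/(-56))) = 4062/(√(-2911 + (½)*(-1/56)*(-72))) = 4062/(√(-2911 + 9/14)) = 4062/(√(-40745/14)) = 4062/((I*√570430/14)) = 4062*(-I*√570430/40745) = -4062*I*√570430/40745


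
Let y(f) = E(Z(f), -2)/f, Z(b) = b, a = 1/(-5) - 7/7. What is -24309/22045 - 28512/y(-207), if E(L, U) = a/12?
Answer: -1301092397109/22045 ≈ -5.9020e+7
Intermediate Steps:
a = -6/5 (a = 1*(-⅕) - 7*⅐ = -⅕ - 1 = -6/5 ≈ -1.2000)
E(L, U) = -⅒ (E(L, U) = -6/5/12 = -6/5*1/12 = -⅒)
y(f) = -1/(10*f)
-24309/22045 - 28512/y(-207) = -24309/22045 - 28512/((-⅒/(-207))) = -24309*1/22045 - 28512/((-⅒*(-1/207))) = -24309/22045 - 28512/1/2070 = -24309/22045 - 28512*2070 = -24309/22045 - 59019840 = -1301092397109/22045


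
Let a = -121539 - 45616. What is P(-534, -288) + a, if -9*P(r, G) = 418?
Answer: -1504813/9 ≈ -1.6720e+5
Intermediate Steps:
P(r, G) = -418/9 (P(r, G) = -⅑*418 = -418/9)
a = -167155
P(-534, -288) + a = -418/9 - 167155 = -1504813/9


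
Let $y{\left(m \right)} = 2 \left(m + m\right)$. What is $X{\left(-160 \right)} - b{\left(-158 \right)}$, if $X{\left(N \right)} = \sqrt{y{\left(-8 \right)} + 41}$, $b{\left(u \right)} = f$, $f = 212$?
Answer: $-209$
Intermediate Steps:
$y{\left(m \right)} = 4 m$ ($y{\left(m \right)} = 2 \cdot 2 m = 4 m$)
$b{\left(u \right)} = 212$
$X{\left(N \right)} = 3$ ($X{\left(N \right)} = \sqrt{4 \left(-8\right) + 41} = \sqrt{-32 + 41} = \sqrt{9} = 3$)
$X{\left(-160 \right)} - b{\left(-158 \right)} = 3 - 212 = -209$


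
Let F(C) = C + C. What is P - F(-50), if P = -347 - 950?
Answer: -1197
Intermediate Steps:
F(C) = 2*C
P = -1297
P - F(-50) = -1297 - 2*(-50) = -1297 - 1*(-100) = -1297 + 100 = -1197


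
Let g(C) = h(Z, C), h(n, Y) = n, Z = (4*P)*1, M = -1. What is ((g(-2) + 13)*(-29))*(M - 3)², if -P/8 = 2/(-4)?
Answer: -13456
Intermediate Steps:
P = 4 (P = -16/(-4) = -16*(-1)/4 = -8*(-½) = 4)
Z = 16 (Z = (4*4)*1 = 16*1 = 16)
g(C) = 16
((g(-2) + 13)*(-29))*(M - 3)² = ((16 + 13)*(-29))*(-1 - 3)² = (29*(-29))*(-4)² = -841*16 = -13456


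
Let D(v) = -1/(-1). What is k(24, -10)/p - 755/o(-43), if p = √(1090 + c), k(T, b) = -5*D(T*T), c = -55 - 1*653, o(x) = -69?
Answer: 755/69 - 5*√382/382 ≈ 10.686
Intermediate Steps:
D(v) = 1 (D(v) = -1*(-1) = 1)
c = -708 (c = -55 - 653 = -708)
k(T, b) = -5 (k(T, b) = -5*1 = -5)
p = √382 (p = √(1090 - 708) = √382 ≈ 19.545)
k(24, -10)/p - 755/o(-43) = -5*√382/382 - 755/(-69) = -5*√382/382 - 755*(-1/69) = -5*√382/382 + 755/69 = 755/69 - 5*√382/382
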